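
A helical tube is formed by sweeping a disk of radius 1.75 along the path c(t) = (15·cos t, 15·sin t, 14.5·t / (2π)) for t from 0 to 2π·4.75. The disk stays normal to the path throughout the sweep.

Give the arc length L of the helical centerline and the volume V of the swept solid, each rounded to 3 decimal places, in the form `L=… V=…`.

2πR = 2π·15 = 94.247780
per-turn = √(94.247780² + 14.5²) = √(8882.6440 + 210.25) = √9092.8940 = 95.356667
L = 4.75 × 95.356667 = 452.944169
V = π·1.75² × L = 9.621128 × 452.944169 = 4357.833599

L=452.944 V=4357.834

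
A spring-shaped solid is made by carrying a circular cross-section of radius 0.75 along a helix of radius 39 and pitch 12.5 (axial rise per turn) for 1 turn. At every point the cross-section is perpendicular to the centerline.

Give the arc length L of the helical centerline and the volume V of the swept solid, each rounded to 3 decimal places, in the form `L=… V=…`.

2πR = 2π·39 = 245.044227
per-turn = √(245.044227² + 12.5²) = √(60046.6732 + 156.25) = √60202.9232 = 245.362840
L = 1 × 245.362840 = 245.362840
V = π·0.75² × L = 1.767146 × 245.362840 = 433.591929

L=245.363 V=433.592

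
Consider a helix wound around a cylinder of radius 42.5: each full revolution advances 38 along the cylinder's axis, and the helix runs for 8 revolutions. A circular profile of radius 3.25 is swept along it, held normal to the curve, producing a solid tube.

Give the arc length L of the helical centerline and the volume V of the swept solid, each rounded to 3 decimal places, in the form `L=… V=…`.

L=2157.805 V=71602.589

2πR = 2π·42.5 = 267.035376
per-turn = √(267.035376² + 38²) = √(71307.8918 + 1444) = √72751.8918 = 269.725586
L = 8 × 269.725586 = 2157.804689
V = π·3.25² × L = 33.183072 × 2157.804689 = 71602.589222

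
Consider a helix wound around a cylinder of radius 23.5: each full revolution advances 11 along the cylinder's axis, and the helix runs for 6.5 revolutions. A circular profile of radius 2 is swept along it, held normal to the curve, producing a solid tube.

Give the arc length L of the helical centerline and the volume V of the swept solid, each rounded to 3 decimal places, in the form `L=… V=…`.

L=962.416 V=12094.078

2πR = 2π·23.5 = 147.654855
per-turn = √(147.654855² + 11²) = √(21801.9561 + 121) = √21922.9561 = 148.064027
L = 6.5 × 148.064027 = 962.416176
V = π·2² × L = 12.566371 × 962.416176 = 12094.078355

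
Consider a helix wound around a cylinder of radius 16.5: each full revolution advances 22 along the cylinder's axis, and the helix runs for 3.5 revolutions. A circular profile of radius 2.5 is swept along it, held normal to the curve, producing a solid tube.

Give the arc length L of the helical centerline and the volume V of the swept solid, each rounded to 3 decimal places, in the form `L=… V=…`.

2πR = 2π·16.5 = 103.672558
per-turn = √(103.672558² + 22²) = √(10747.9992 + 484) = √11231.9992 = 105.981127
L = 3.5 × 105.981127 = 370.933943
V = π·2.5² × L = 19.634954 × 370.933943 = 7283.270940

L=370.934 V=7283.271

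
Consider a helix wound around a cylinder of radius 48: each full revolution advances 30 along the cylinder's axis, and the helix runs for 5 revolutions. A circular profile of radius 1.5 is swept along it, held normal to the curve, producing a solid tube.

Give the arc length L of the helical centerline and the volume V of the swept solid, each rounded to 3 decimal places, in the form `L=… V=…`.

L=1515.406 V=10711.777

2πR = 2π·48 = 301.592895
per-turn = √(301.592895² + 30²) = √(90958.2742 + 900) = √91858.2742 = 303.081300
L = 5 × 303.081300 = 1515.406498
V = π·1.5² × L = 7.068583 × 1515.406498 = 10711.777323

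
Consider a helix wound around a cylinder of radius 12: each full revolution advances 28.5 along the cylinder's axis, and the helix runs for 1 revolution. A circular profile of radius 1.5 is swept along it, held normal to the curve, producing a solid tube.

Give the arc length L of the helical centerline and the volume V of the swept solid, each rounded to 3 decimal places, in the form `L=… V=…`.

L=80.605 V=569.762

2πR = 2π·12 = 75.398224
per-turn = √(75.398224² + 28.5²) = √(5684.8921 + 812.25) = √6497.1421 = 80.604852
L = 1 × 80.604852 = 80.604852
V = π·1.5² × L = 7.068583 × 80.604852 = 569.762123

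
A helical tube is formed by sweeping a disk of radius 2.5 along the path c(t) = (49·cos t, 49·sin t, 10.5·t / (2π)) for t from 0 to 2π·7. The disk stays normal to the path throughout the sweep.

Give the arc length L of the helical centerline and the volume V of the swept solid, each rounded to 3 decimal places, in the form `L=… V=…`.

L=2156.386 V=42340.531

2πR = 2π·49 = 307.876080
per-turn = √(307.876080² + 10.5²) = √(94787.6807 + 110.25) = √94897.9307 = 308.055077
L = 7 × 308.055077 = 2156.385541
V = π·2.5² × L = 19.634954 × 2156.385541 = 42340.531093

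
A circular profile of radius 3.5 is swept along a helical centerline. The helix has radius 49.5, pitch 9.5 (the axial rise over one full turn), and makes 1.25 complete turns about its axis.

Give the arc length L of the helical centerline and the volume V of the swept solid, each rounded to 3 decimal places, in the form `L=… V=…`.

2πR = 2π·49.5 = 311.017673
per-turn = √(311.017673² + 9.5²) = √(96731.9927 + 90.25) = √96822.2427 = 311.162727
L = 1.25 × 311.162727 = 388.953409
V = π·3.5² × L = 38.484510 × 388.953409 = 14968.681356

L=388.953 V=14968.681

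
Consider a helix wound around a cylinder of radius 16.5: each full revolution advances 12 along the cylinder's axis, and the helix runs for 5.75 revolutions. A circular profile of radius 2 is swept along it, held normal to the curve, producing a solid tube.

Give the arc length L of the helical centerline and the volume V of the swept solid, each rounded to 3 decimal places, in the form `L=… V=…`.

2πR = 2π·16.5 = 103.672558
per-turn = √(103.672558² + 12²) = √(10747.9992 + 144) = √10891.9992 = 104.364741
L = 5.75 × 104.364741 = 600.097262
V = π·2² × L = 12.566371 × 600.097262 = 7541.044593

L=600.097 V=7541.045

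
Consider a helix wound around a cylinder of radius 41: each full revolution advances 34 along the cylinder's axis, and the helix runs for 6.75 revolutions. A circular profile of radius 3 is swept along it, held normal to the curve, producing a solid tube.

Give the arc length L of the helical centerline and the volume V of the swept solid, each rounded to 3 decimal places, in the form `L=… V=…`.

L=1753.951 V=49591.799

2πR = 2π·41 = 257.610598
per-turn = √(257.610598² + 34²) = √(66363.2200 + 1156) = √67519.2200 = 259.844607
L = 6.75 × 259.844607 = 1753.951100
V = π·3² × L = 28.274334 × 1753.951100 = 49591.799013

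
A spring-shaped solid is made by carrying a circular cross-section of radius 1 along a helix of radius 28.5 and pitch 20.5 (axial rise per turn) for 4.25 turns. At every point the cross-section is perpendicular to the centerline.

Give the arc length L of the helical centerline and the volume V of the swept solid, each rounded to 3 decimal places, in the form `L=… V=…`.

2πR = 2π·28.5 = 179.070781
per-turn = √(179.070781² + 20.5²) = √(32066.3447 + 420.25) = √32486.5947 = 180.240380
L = 4.25 × 180.240380 = 766.021616
V = π·1² × L = 3.141593 × 766.021616 = 2406.527882

L=766.022 V=2406.528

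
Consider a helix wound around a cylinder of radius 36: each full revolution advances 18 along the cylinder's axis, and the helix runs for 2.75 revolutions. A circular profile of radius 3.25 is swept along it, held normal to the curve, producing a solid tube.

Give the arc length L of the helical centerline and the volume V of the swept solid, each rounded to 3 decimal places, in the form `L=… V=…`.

L=624.002 V=20706.296

2πR = 2π·36 = 226.194671
per-turn = √(226.194671² + 18²) = √(51164.0292 + 324) = √51488.0292 = 226.909738
L = 2.75 × 226.909738 = 624.001780
V = π·3.25² × L = 33.183072 × 624.001780 = 20706.296232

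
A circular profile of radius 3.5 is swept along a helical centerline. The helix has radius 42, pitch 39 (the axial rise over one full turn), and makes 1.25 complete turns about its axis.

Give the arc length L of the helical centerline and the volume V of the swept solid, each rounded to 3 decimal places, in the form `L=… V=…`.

2πR = 2π·42 = 263.893783
per-turn = √(263.893783² + 39²) = √(69639.9287 + 1521) = √71160.9287 = 266.760058
L = 1.25 × 266.760058 = 333.450073
V = π·3.5² × L = 38.484510 × 333.450073 = 12832.662662

L=333.450 V=12832.663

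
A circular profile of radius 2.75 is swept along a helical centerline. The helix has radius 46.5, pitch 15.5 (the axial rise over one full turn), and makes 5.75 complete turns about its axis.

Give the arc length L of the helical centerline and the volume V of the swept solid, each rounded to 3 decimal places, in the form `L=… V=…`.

2πR = 2π·46.5 = 292.168117
per-turn = √(292.168117² + 15.5²) = √(85362.2085 + 240.25) = √85602.4585 = 292.578978
L = 5.75 × 292.578978 = 1682.329124
V = π·2.75² × L = 23.758294 × 1682.329124 = 39969.270689

L=1682.329 V=39969.271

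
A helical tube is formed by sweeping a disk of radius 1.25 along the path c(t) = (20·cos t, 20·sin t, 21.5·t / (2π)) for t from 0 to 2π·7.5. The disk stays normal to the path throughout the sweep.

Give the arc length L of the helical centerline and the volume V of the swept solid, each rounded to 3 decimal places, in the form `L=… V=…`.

L=956.173 V=4693.601

2πR = 2π·20 = 125.663706
per-turn = √(125.663706² + 21.5²) = √(15791.3670 + 462.25) = √16253.6170 = 127.489674
L = 7.5 × 127.489674 = 956.172557
V = π·1.25² × L = 4.908739 × 956.172557 = 4693.601063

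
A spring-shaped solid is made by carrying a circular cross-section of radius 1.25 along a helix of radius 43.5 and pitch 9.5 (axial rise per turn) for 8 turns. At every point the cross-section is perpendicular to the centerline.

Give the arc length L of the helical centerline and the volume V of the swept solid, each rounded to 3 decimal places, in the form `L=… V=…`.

L=2187.869 V=10739.676

2πR = 2π·43.5 = 273.318561
per-turn = √(273.318561² + 9.5²) = √(74703.0357 + 90.25) = √74793.2857 = 273.483611
L = 8 × 273.483611 = 2187.868891
V = π·1.25² × L = 4.908739 × 2187.868891 = 10739.676306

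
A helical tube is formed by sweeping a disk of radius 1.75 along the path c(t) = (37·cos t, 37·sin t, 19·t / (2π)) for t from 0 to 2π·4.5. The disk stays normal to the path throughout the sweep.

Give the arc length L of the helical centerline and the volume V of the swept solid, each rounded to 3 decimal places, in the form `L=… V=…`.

2πR = 2π·37 = 232.477856
per-turn = √(232.477856² + 19²) = √(54045.9537 + 361) = √54406.9537 = 233.252982
L = 4.5 × 233.252982 = 1049.638420
V = π·1.75² × L = 9.621128 × 1049.638420 = 10098.705068

L=1049.638 V=10098.705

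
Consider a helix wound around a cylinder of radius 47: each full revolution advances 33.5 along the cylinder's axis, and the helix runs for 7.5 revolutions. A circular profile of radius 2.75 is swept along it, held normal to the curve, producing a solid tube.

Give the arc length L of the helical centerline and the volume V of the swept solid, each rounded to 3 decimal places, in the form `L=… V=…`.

2πR = 2π·47 = 295.309709
per-turn = √(295.309709² + 33.5²) = √(87207.8245 + 1122.25) = √88330.0745 = 297.203759
L = 7.5 × 297.203759 = 2229.028194
V = π·2.75² × L = 23.758294 × 2229.028194 = 52957.908156

L=2229.028 V=52957.908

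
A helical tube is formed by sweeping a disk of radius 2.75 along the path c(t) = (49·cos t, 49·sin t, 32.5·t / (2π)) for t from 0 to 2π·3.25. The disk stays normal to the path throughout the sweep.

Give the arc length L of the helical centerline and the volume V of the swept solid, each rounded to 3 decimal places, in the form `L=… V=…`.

2πR = 2π·49 = 307.876080
per-turn = √(307.876080² + 32.5²) = √(94787.6807 + 1056.25) = √95843.9307 = 309.586709
L = 3.25 × 309.586709 = 1006.156806
V = π·2.75² × L = 23.758294 × 1006.156806 = 23904.569646

L=1006.157 V=23904.570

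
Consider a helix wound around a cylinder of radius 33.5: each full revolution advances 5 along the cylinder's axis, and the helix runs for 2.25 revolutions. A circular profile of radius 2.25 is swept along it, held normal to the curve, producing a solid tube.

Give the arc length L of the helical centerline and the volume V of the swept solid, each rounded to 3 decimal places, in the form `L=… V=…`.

2πR = 2π·33.5 = 210.486708
per-turn = √(210.486708² + 5²) = √(44304.6542 + 25) = √44329.6542 = 210.546086
L = 2.25 × 210.546086 = 473.728693
V = π·2.25² × L = 15.904313 × 473.728693 = 7534.329313

L=473.729 V=7534.329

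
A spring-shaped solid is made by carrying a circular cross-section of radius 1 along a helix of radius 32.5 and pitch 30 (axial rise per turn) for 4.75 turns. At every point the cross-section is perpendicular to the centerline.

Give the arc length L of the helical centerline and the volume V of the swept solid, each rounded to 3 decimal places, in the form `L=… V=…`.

2πR = 2π·32.5 = 204.203522
per-turn = √(204.203522² + 30²) = √(41699.0786 + 900) = √42599.0786 = 206.395442
L = 4.75 × 206.395442 = 980.378351
V = π·1² × L = 3.141593 × 980.378351 = 3079.949425

L=980.378 V=3079.949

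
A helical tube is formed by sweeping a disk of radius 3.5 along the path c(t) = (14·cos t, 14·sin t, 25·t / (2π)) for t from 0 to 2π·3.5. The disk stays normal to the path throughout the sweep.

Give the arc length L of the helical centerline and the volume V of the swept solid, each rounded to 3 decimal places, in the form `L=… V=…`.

2πR = 2π·14 = 87.964594
per-turn = √(87.964594² + 25²) = √(7737.7699 + 625) = √8362.7699 = 91.448181
L = 3.5 × 91.448181 = 320.068634
V = π·3.5² × L = 38.484510 × 320.068634 = 12317.684560

L=320.069 V=12317.685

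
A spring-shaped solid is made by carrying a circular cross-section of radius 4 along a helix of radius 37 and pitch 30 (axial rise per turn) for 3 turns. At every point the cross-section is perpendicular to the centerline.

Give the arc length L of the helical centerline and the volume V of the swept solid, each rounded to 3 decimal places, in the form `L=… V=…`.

L=703.217 V=35347.522

2πR = 2π·37 = 232.477856
per-turn = √(232.477856² + 30²) = √(54045.9537 + 900) = √54945.9537 = 234.405533
L = 3 × 234.405533 = 703.216598
V = π·4² × L = 50.265482 × 703.216598 = 35347.521556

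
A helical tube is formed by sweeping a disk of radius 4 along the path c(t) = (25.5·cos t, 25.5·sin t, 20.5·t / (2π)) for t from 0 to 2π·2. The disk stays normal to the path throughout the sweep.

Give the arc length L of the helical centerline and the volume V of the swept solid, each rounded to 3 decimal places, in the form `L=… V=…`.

2πR = 2π·25.5 = 160.221225
per-turn = √(160.221225² + 20.5²) = √(25670.8410 + 420.25) = √26091.0910 = 161.527369
L = 2 × 161.527369 = 323.054739
V = π·4² × L = 50.265482 × 323.054739 = 16238.502300

L=323.055 V=16238.502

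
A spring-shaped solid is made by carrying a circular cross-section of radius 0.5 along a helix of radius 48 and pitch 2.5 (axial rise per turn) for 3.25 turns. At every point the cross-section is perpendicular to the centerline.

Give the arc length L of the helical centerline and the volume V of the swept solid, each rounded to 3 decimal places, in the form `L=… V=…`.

L=980.211 V=769.856

2πR = 2π·48 = 301.592895
per-turn = √(301.592895² + 2.5²) = √(90958.2742 + 6.25) = √90964.5242 = 301.603256
L = 3.25 × 301.603256 = 980.210583
V = π·0.5² × L = 0.785398 × 980.210583 = 769.855591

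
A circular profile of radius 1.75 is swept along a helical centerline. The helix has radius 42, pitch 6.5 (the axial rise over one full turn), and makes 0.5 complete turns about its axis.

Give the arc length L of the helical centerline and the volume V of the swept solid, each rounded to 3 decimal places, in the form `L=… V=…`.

L=131.987 V=1269.863

2πR = 2π·42 = 263.893783
per-turn = √(263.893783² + 6.5²) = √(69639.9287 + 42.25) = √69682.1787 = 263.973822
L = 0.5 × 263.973822 = 131.986911
V = π·1.75² × L = 9.621128 × 131.986911 = 1269.862899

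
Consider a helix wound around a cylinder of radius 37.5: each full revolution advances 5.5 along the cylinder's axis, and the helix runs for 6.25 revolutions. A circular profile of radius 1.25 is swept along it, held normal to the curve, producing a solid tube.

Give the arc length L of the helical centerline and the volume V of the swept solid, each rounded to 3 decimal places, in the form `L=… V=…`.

2πR = 2π·37.5 = 235.619449
per-turn = √(235.619449² + 5.5²) = √(55516.5248 + 30.25) = √55546.7748 = 235.683633
L = 6.25 × 235.683633 = 1473.022705
V = π·1.25² × L = 4.908739 × 1473.022705 = 7230.683294

L=1473.023 V=7230.683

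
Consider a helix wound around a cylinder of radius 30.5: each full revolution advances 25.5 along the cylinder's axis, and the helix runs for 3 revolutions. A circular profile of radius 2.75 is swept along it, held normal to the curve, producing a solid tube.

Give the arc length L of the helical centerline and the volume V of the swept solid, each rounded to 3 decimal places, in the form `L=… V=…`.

2πR = 2π·30.5 = 191.637152
per-turn = √(191.637152² + 25.5²) = √(36724.7980 + 650.25) = √37375.0480 = 193.326273
L = 3 × 193.326273 = 579.978820
V = π·2.75² × L = 23.758294 × 579.978820 = 13779.307579

L=579.979 V=13779.308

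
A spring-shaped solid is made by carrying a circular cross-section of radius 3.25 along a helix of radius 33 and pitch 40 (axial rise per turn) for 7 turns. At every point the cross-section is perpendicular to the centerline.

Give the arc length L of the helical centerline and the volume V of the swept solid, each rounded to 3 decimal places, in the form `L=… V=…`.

L=1478.177 V=49050.461

2πR = 2π·33 = 207.345115
per-turn = √(207.345115² + 40²) = √(42991.9968 + 1600) = √44591.9968 = 211.168172
L = 7 × 211.168172 = 1478.177202
V = π·3.25² × L = 33.183072 × 1478.177202 = 49050.461134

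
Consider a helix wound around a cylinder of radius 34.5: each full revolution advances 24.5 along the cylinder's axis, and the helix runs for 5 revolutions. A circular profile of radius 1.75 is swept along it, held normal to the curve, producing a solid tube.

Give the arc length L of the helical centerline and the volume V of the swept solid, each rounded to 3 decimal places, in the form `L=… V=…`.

2πR = 2π·34.5 = 216.769893
per-turn = √(216.769893² + 24.5²) = √(46989.1866 + 600.25) = √47589.4366 = 218.150032
L = 5 × 218.150032 = 1090.750161
V = π·1.75² × L = 9.621128 × 1090.750161 = 10494.246372

L=1090.750 V=10494.246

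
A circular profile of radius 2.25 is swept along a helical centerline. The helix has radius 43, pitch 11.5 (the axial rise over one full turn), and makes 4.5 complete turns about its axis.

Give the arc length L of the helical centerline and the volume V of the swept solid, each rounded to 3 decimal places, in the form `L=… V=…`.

L=1216.897 V=19353.914

2πR = 2π·43 = 270.176968
per-turn = √(270.176968² + 11.5²) = √(72995.5942 + 132.25) = √73127.8442 = 270.421604
L = 4.5 × 270.421604 = 1216.897220
V = π·2.25² × L = 15.904313 × 1216.897220 = 19353.914043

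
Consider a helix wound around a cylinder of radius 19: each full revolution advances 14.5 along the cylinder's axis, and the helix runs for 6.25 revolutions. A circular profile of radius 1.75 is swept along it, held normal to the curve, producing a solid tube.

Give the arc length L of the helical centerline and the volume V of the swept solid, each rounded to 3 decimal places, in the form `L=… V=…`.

L=751.612 V=7231.353

2πR = 2π·19 = 119.380521
per-turn = √(119.380521² + 14.5²) = √(14251.7088 + 210.25) = √14461.9588 = 120.257884
L = 6.25 × 120.257884 = 751.611777
V = π·1.75² × L = 9.621128 × 751.611777 = 7231.352742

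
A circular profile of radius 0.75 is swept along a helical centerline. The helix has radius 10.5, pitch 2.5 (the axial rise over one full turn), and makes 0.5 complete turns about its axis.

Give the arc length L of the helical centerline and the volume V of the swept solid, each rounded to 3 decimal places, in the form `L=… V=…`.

2πR = 2π·10.5 = 65.973446
per-turn = √(65.973446² + 2.5²) = √(4352.4955 + 6.25) = √4358.7455 = 66.020796
L = 0.5 × 66.020796 = 33.010398
V = π·0.75² × L = 1.767146 × 33.010398 = 58.334189

L=33.010 V=58.334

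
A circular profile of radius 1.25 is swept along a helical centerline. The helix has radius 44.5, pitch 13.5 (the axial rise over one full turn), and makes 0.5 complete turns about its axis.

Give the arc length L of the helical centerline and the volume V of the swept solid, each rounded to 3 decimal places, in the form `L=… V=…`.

2πR = 2π·44.5 = 279.601746
per-turn = √(279.601746² + 13.5²) = √(78177.1365 + 182.25) = √78359.3865 = 279.927466
L = 0.5 × 279.927466 = 139.963733
V = π·1.25² × L = 4.908739 × 139.963733 = 687.045369

L=139.964 V=687.045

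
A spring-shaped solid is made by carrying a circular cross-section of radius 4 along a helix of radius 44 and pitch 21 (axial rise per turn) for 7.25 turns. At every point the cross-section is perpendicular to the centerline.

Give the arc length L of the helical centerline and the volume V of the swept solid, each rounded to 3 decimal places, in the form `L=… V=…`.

L=2010.110 V=101039.163

2πR = 2π·44 = 276.460154
per-turn = √(276.460154² + 21²) = √(76430.2165 + 441) = √76871.2165 = 277.256590
L = 7.25 × 277.256590 = 2010.110275
V = π·4² × L = 50.265482 × 2010.110275 = 101039.162749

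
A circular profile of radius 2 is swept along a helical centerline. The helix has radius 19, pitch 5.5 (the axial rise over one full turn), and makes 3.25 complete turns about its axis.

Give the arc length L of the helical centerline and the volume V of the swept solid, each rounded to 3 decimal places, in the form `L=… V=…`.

L=388.398 V=4880.756

2πR = 2π·19 = 119.380521
per-turn = √(119.380521² + 5.5²) = √(14251.7088 + 30.25) = √14281.9588 = 119.507149
L = 3.25 × 119.507149 = 388.398236
V = π·2² × L = 12.566371 × 388.398236 = 4880.756173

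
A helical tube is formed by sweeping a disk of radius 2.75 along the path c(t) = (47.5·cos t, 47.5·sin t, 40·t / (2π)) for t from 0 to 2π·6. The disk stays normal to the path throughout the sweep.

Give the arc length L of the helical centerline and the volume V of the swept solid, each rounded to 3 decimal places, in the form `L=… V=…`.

L=1806.719 V=42924.568

2πR = 2π·47.5 = 298.451302
per-turn = √(298.451302² + 40²) = √(89073.1797 + 1600) = √90673.1797 = 301.119876
L = 6 × 301.119876 = 1806.719256
V = π·2.75² × L = 23.758294 × 1806.719256 = 42924.568059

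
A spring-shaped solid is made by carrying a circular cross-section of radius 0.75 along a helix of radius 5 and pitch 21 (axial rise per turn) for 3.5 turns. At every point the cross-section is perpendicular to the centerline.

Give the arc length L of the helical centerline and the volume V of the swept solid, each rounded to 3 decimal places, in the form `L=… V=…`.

L=132.259 V=233.721

2πR = 2π·5 = 31.415927
per-turn = √(31.415927² + 21²) = √(986.9604 + 441) = √1427.9604 = 37.788364
L = 3.5 × 37.788364 = 132.259273
V = π·0.75² × L = 1.767146 × 132.259273 = 233.721428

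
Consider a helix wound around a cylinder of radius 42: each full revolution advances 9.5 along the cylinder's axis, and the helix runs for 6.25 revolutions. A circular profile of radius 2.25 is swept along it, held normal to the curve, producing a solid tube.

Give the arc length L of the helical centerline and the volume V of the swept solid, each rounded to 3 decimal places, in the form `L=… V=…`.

L=1650.405 V=26248.550

2πR = 2π·42 = 263.893783
per-turn = √(263.893783² + 9.5²) = √(69639.9287 + 90.25) = √69730.1787 = 264.064724
L = 6.25 × 264.064724 = 1650.404527
V = π·2.25² × L = 15.904313 × 1650.404527 = 26248.549863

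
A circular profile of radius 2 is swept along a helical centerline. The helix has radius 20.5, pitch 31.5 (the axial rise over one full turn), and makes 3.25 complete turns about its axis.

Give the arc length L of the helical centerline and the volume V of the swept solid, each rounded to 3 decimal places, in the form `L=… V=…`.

L=430.954 V=5415.523

2πR = 2π·20.5 = 128.805299
per-turn = √(128.805299² + 31.5²) = √(16590.8050 + 992.25) = √17583.0550 = 132.601112
L = 3.25 × 132.601112 = 430.953615
V = π·2² × L = 12.566371 × 430.953615 = 5415.522846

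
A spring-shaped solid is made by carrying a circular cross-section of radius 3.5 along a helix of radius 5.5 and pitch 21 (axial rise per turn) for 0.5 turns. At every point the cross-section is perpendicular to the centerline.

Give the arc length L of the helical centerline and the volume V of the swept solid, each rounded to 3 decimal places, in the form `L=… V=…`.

L=20.219 V=778.116

2πR = 2π·5.5 = 34.557519
per-turn = √(34.557519² + 21²) = √(1194.2221 + 441) = √1635.2221 = 40.437880
L = 0.5 × 40.437880 = 20.218940
V = π·3.5² × L = 38.484510 × 20.218940 = 778.115997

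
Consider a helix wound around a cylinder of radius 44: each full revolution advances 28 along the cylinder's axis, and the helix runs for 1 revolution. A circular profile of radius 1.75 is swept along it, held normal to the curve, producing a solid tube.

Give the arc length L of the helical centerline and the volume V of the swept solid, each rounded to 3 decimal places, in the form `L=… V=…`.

2πR = 2π·44 = 276.460154
per-turn = √(276.460154² + 28²) = √(76430.2165 + 784) = √77214.2165 = 277.874462
L = 1 × 277.874462 = 277.874462
V = π·1.75² × L = 9.621128 × 277.874462 = 2673.465626

L=277.874 V=2673.466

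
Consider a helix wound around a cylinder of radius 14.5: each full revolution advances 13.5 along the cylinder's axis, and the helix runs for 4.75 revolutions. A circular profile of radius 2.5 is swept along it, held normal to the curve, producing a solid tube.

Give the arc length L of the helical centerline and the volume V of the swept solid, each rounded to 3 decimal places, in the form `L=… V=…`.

L=437.480 V=8589.891

2πR = 2π·14.5 = 91.106187
per-turn = √(91.106187² + 13.5²) = √(8300.3373 + 182.25) = √8482.5873 = 92.100963
L = 4.75 × 92.100963 = 437.479572
V = π·2.5² × L = 19.634954 × 437.479572 = 8589.891311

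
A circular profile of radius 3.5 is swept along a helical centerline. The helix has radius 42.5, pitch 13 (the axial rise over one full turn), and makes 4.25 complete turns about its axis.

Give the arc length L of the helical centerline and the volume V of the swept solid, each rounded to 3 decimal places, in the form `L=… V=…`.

2πR = 2π·42.5 = 267.035376
per-turn = √(267.035376² + 13²) = √(71307.8918 + 169) = √71476.8918 = 267.351626
L = 4.25 × 267.351626 = 1136.244409
V = π·3.5² × L = 38.484510 × 1136.244409 = 43727.809347

L=1136.244 V=43727.809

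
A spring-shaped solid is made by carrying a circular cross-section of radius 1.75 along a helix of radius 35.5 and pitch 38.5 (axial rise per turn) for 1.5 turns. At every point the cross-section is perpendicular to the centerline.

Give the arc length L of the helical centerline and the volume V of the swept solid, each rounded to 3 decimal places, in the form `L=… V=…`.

L=339.527 V=3266.633

2πR = 2π·35.5 = 223.053078
per-turn = √(223.053078² + 38.5²) = √(49752.6758 + 1482.25) = √51234.9258 = 226.351333
L = 1.5 × 226.351333 = 339.526999
V = π·1.75² × L = 9.621128 × 339.526999 = 3266.632547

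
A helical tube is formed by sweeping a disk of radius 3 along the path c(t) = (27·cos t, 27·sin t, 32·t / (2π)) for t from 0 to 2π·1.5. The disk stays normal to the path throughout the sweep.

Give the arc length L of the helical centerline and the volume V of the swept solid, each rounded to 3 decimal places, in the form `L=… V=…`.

L=258.957 V=7321.823

2πR = 2π·27 = 169.646003
per-turn = √(169.646003² + 32²) = √(28779.7664 + 1024) = √29803.7664 = 172.637674
L = 1.5 × 172.637674 = 258.956511
V = π·3² × L = 28.274334 × 258.956511 = 7321.822847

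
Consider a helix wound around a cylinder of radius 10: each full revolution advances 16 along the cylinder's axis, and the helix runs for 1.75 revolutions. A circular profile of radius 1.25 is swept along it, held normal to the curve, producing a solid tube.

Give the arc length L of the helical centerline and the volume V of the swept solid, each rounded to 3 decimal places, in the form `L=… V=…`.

L=113.465 V=556.969

2πR = 2π·10 = 62.831853
per-turn = √(62.831853² + 16²) = √(3947.8418 + 256) = √4203.8418 = 64.837040
L = 1.75 × 64.837040 = 113.464820
V = π·1.25² × L = 4.908739 × 113.464820 = 556.969133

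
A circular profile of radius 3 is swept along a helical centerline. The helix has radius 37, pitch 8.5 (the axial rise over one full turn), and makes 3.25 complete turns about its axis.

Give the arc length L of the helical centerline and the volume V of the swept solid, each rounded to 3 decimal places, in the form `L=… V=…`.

2πR = 2π·37 = 232.477856
per-turn = √(232.477856² + 8.5²) = √(54045.9537 + 72.25) = √54118.2037 = 232.633196
L = 3.25 × 232.633196 = 756.057886
V = π·3² × L = 28.274334 × 756.057886 = 21377.033096

L=756.058 V=21377.033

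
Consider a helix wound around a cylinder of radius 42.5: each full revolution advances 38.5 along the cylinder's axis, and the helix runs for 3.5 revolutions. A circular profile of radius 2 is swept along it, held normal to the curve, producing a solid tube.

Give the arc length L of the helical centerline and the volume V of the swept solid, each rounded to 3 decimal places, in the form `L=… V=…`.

L=944.288 V=11866.269

2πR = 2π·42.5 = 267.035376
per-turn = √(267.035376² + 38.5²) = √(71307.8918 + 1482.25) = √72790.1418 = 269.796482
L = 3.5 × 269.796482 = 944.287688
V = π·2² × L = 12.566371 × 944.287688 = 11866.269049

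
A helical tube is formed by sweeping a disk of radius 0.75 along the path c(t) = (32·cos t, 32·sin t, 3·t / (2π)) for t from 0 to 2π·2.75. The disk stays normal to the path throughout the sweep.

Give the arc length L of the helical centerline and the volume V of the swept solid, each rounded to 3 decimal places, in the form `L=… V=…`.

L=552.982 V=977.200

2πR = 2π·32 = 201.061930
per-turn = √(201.061930² + 3²) = √(40425.8996 + 9) = √40434.8996 = 201.084310
L = 2.75 × 201.084310 = 552.981852
V = π·0.75² × L = 1.767146 × 552.981852 = 977.199594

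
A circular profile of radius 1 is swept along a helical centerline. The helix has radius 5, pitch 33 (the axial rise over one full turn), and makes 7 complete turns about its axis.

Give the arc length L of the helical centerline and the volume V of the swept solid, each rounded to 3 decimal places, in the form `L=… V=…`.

L=318.939 V=1001.976

2πR = 2π·5 = 31.415927
per-turn = √(31.415927² + 33²) = √(986.9604 + 1089) = √2075.9604 = 45.562709
L = 7 × 45.562709 = 318.938962
V = π·1² × L = 3.141593 × 318.938962 = 1001.976300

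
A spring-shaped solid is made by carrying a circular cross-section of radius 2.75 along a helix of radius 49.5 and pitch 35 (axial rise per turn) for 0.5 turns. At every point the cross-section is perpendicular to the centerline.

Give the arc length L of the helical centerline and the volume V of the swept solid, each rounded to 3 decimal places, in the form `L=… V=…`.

2πR = 2π·49.5 = 311.017673
per-turn = √(311.017673² + 35²) = √(96731.9927 + 1225) = √97956.9927 = 312.980818
L = 0.5 × 312.980818 = 156.490409
V = π·2.75² × L = 23.758294 × 156.490409 = 3717.945220

L=156.490 V=3717.945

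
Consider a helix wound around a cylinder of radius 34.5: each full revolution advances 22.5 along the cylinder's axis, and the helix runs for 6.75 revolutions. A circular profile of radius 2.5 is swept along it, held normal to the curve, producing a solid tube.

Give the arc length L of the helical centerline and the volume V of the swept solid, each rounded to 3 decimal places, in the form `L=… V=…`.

2πR = 2π·34.5 = 216.769893
per-turn = √(216.769893² + 22.5²) = √(46989.1866 + 506.25) = √47495.4366 = 217.934478
L = 6.75 × 217.934478 = 1471.057724
V = π·2.5² × L = 19.634954 × 1471.057724 = 28884.150871

L=1471.058 V=28884.151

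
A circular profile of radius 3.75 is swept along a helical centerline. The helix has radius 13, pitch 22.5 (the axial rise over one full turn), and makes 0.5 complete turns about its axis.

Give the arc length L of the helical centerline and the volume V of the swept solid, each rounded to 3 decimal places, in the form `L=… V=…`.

2πR = 2π·13 = 81.681409
per-turn = √(81.681409² + 22.5²) = √(6671.8526 + 506.25) = √7178.1026 = 84.723684
L = 0.5 × 84.723684 = 42.361842
V = π·3.75² × L = 44.178647 × 42.361842 = 1871.488844

L=42.362 V=1871.489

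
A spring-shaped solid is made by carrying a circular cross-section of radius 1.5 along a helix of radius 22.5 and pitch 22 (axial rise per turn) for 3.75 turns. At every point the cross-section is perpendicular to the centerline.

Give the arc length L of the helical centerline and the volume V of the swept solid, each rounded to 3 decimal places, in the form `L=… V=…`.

2πR = 2π·22.5 = 141.371669
per-turn = √(141.371669² + 22²) = √(19985.9489 + 484) = √20469.9489 = 143.073229
L = 3.75 × 143.073229 = 536.524609
V = π·1.5² × L = 7.068583 × 536.524609 = 3792.468986

L=536.525 V=3792.469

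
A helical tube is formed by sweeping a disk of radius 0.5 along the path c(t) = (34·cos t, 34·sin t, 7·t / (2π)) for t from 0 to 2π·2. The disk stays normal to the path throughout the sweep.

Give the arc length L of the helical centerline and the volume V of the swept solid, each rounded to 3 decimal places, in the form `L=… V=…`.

L=427.486 V=335.747

2πR = 2π·34 = 213.628300
per-turn = √(213.628300² + 7²) = √(45637.0508 + 49) = √45686.0508 = 213.742955
L = 2 × 213.742955 = 427.485910
V = π·0.5² × L = 0.785398 × 427.485910 = 335.746648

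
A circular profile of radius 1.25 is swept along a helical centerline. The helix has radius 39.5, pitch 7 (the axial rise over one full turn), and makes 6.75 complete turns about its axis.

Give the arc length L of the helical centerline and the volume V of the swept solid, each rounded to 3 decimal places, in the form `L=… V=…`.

L=1675.920 V=8226.655

2πR = 2π·39.5 = 248.185820
per-turn = √(248.185820² + 7²) = √(61596.2011 + 49) = √61645.2011 = 248.284516
L = 6.75 × 248.284516 = 1675.920485
V = π·1.25² × L = 4.908739 × 1675.920485 = 8226.655446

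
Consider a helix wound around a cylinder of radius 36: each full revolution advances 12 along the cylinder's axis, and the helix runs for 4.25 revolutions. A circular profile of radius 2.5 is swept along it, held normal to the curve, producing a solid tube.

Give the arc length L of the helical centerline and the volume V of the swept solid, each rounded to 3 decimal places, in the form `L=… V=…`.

2πR = 2π·36 = 226.194671
per-turn = √(226.194671² + 12²) = √(51164.0292 + 144) = √51308.0292 = 226.512757
L = 4.25 × 226.512757 = 962.679218
V = π·2.5² × L = 19.634954 × 962.679218 = 18902.162253

L=962.679 V=18902.162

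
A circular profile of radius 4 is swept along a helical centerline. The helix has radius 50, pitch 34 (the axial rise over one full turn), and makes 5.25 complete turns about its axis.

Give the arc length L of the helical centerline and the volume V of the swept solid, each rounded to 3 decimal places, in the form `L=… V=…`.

L=1658.967 V=83388.784

2πR = 2π·50 = 314.159265
per-turn = √(314.159265² + 34²) = √(98696.0440 + 1156) = √99852.0440 = 315.993740
L = 5.25 × 315.993740 = 1658.967137
V = π·4² × L = 50.265482 × 1658.967137 = 83388.783544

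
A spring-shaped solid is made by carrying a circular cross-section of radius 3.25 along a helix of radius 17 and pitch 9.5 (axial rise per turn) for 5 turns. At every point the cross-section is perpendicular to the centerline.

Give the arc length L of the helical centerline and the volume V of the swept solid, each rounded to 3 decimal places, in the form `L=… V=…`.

L=536.179 V=17792.063

2πR = 2π·17 = 106.814150
per-turn = √(106.814150² + 9.5²) = √(11409.2627 + 90.25) = √11499.5127 = 107.235781
L = 5 × 107.235781 = 536.178904
V = π·3.25² × L = 33.183072 × 536.178904 = 17792.063396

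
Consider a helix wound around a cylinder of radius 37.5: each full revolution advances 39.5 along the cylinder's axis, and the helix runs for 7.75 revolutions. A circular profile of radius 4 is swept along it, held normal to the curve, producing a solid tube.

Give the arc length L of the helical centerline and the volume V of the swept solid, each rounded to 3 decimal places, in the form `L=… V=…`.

2πR = 2π·37.5 = 235.619449
per-turn = √(235.619449² + 39.5²) = √(55516.5248 + 1560.25) = √57076.7748 = 238.907461
L = 7.75 × 238.907461 = 1851.532820
V = π·4² × L = 50.265482 × 1851.532820 = 93068.190487

L=1851.533 V=93068.190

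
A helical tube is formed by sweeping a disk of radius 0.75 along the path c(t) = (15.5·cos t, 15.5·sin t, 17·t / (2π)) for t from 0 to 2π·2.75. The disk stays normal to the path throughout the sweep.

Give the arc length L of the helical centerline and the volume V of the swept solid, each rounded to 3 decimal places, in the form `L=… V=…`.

L=271.870 V=480.435

2πR = 2π·15.5 = 97.389372
per-turn = √(97.389372² + 17²) = √(9484.6898 + 289) = √9773.6898 = 98.861974
L = 2.75 × 98.861974 = 271.870427
V = π·0.75² × L = 1.767146 × 271.870427 = 480.434702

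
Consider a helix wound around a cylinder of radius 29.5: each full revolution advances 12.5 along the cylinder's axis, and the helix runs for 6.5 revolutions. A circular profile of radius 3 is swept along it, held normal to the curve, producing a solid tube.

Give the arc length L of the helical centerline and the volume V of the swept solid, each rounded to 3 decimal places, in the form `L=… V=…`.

L=1207.537 V=34142.315

2πR = 2π·29.5 = 185.353967
per-turn = √(185.353967² + 12.5²) = √(34356.0929 + 156.25) = √34512.3429 = 185.774979
L = 6.5 × 185.774979 = 1207.537365
V = π·3² × L = 28.274334 × 1207.537365 = 34142.314639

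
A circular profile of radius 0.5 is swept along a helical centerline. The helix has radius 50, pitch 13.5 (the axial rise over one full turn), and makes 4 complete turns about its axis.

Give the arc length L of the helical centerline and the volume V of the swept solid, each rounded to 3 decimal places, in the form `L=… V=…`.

2πR = 2π·50 = 314.159265
per-turn = √(314.159265² + 13.5²) = √(98696.0440 + 182.25) = √98878.2940 = 314.449191
L = 4 × 314.449191 = 1257.796766
V = π·0.5² × L = 0.785398 × 1257.796766 = 987.871270

L=1257.797 V=987.871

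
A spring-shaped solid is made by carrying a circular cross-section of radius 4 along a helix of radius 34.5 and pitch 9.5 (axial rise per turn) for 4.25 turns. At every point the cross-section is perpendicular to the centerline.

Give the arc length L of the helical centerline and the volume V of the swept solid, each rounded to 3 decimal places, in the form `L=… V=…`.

2πR = 2π·34.5 = 216.769893
per-turn = √(216.769893² + 9.5²) = √(46989.1866 + 90.25) = √47079.4366 = 216.977963
L = 4.25 × 216.977963 = 922.156344
V = π·4² × L = 50.265482 × 922.156344 = 46352.633532

L=922.156 V=46352.634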